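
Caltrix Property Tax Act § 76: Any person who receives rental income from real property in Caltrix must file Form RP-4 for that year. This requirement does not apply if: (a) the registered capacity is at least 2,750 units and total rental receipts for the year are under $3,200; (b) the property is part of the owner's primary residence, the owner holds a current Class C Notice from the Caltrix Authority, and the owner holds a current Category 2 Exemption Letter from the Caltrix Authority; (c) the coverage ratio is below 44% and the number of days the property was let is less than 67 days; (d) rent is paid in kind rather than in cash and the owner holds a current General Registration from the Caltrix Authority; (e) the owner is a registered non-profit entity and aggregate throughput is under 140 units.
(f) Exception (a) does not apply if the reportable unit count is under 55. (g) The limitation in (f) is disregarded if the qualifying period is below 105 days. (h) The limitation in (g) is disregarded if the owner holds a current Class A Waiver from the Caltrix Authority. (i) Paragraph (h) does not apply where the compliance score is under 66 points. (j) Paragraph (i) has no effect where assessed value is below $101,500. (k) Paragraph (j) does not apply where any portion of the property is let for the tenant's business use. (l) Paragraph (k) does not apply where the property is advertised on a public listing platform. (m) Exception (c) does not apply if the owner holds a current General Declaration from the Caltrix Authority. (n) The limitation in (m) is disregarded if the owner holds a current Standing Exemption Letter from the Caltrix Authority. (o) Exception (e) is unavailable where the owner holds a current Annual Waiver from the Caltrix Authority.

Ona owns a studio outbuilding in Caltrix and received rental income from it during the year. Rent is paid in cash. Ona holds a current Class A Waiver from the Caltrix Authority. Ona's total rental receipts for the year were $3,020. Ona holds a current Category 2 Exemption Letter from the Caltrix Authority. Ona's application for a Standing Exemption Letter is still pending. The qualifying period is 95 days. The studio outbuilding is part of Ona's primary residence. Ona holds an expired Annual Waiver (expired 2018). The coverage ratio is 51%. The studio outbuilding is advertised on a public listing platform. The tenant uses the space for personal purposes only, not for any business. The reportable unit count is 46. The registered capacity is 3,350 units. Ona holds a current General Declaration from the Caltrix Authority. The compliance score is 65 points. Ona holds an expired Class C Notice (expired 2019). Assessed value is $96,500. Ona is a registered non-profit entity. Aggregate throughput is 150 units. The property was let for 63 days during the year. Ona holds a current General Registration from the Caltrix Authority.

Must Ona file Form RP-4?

Yes — Ona must file Form RP-4.

Exception (a)'s conditions are all satisfied: the registered capacity is 3,350 units, meeting the 2,750 units threshold; total rental receipts for the year are $3,020, under the $3,200 limit. Turning to paragraphs (f)–(l): (f) is engaged — the reportable unit count is 46, under the 55 limit. (g) is engaged (the qualifying period is 95 days, below the 105 days limit), but yields to (h): (h) is engaged — a current Class A Waiver is held. (i) would limit (h) — the compliance score is 65 points, under the 66 points limit — but (j) sets (i) aside: (j) operates against (i): assessed value is $96,500, below the $101,500 limit. (k) does not operate here (the space is used for personal purposes only), so (j) stands. (a) is therefore removed.
Exception (b) requires that the owner holds a current Class C Notice from the Caltrix Authority; but no current Class C Notice is held, so (b) is unavailable.
Exception (c) does not apply: the coverage ratio is 51%, not below 44%.
Exception (d) fails — rent is paid in cash.
Exception (e) fails — aggregate throughput is 150 units, not under 140 units.
No exception displaces § 76.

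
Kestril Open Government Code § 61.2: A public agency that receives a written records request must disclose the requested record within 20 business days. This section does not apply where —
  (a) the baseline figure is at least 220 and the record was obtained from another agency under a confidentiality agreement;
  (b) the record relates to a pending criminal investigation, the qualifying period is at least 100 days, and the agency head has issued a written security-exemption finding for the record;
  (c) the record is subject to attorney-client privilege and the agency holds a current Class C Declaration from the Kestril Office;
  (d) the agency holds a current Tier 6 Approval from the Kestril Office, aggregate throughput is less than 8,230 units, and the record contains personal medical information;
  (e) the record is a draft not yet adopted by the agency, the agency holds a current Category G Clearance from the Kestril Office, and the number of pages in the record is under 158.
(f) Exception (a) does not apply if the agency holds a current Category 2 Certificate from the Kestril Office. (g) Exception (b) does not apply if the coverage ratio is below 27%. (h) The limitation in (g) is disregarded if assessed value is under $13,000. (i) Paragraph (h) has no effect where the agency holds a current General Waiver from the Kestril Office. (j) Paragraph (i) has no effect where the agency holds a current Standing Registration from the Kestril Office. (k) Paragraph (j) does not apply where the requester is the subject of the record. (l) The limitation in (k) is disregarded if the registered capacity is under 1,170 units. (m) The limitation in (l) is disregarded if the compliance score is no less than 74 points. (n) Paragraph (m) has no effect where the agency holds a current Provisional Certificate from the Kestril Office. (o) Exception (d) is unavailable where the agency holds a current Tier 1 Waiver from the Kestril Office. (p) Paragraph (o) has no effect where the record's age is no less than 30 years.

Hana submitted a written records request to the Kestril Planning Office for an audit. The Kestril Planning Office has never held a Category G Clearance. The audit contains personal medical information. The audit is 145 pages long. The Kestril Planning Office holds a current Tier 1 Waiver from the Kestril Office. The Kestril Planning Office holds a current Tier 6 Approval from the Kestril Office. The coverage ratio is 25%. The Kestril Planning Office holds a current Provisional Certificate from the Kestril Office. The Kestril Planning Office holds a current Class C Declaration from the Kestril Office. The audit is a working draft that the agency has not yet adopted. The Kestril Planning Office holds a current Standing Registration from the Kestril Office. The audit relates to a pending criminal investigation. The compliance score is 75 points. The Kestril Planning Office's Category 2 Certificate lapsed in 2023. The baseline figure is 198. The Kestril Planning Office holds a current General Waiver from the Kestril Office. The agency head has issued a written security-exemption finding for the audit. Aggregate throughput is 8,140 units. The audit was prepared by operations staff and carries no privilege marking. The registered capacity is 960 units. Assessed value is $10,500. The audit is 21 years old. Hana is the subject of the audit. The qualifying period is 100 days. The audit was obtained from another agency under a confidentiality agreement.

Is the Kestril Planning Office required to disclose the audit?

Exception (a) fails — the baseline figure is 198, short of 220.
All of (b)'s requirements are met (the audit relates to a pending investigation; the qualifying period is 100 days, meeting the 100 days threshold; a written security-exemption finding has been issued). Applying paragraphs (g)–(n): (g) would limit (b) — the coverage ratio is 25%, below the 27% limit — but (h) sets (g) aside: (h) operates against (g): assessed value is $10,500, under the $13,000 limit. (i) would limit (h) — a current General Waiver is held — but (j) sets (i) aside: (j) is engaged — a current Standing Registration is held. (k) operates (Hana is the subject of the audit), but is displaced by (l): (l) is triggered — the registered capacity is 960 units, under the 1,170 units limit. (m) is engaged (the compliance score is 75 points, meeting the 74 points threshold), but yields to (n): (n) operates against (m): a current Provisional Certificate is held. (b) remains available.
Exception (c) fails — the audit carries no privilege marking.
Exception (d) is satisfied on its face — a current Tier 6 Approval is held; aggregate throughput is 8,140 units, less than the 8,230 units limit; the audit contains personal medical information. Turning to paragraphs (o)–(p): (o) operates against (d): a current Tier 1 Waiver is held. (p), which would lift (o), is inapplicable — the record's age is 21 years, short of 30 years. Exception (d) does not apply.
Exception (e) fails — no current Category G Clearance is held.

No — exception (b) applies; the Kestril Planning Office is not required to disclose the audit.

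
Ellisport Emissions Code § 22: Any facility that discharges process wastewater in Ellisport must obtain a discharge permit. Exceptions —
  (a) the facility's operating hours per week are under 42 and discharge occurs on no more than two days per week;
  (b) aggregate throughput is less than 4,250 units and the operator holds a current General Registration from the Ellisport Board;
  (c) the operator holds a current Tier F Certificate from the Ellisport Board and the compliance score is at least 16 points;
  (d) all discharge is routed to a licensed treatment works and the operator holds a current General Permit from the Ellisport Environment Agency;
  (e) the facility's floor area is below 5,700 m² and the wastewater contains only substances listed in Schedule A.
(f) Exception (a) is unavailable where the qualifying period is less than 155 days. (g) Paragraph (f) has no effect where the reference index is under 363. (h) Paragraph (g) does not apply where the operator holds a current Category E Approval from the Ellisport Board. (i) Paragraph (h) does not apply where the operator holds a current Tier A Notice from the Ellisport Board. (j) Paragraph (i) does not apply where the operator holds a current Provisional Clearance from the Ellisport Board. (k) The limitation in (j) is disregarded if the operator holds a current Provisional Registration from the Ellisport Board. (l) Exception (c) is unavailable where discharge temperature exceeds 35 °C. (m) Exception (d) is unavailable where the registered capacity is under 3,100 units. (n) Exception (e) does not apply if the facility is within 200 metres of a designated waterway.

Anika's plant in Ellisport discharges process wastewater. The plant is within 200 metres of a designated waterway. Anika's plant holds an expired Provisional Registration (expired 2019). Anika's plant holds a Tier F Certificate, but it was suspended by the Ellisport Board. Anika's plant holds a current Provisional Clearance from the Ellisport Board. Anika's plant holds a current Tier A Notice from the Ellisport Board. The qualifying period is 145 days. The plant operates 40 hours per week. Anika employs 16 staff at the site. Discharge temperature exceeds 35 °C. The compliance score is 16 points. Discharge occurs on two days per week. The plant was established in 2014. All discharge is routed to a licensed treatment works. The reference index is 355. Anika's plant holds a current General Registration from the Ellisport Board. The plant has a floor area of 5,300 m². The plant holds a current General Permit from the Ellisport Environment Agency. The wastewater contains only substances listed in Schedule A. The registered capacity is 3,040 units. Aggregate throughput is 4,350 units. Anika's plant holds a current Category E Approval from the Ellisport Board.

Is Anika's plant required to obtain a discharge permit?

Yes — Anika's plant must obtain a discharge permit.

Exception (a): the facility's operating hours per week are 40, under the 42 limit; discharge occurs on no more than two days per week — every condition holds. Turning to paragraphs (f)–(k): (f) is triggered — the qualifying period is 145 days, less than the 155 days limit. (g) applies (the reference index is 355, under the 363 limit), but is overridden by (h): (h) operates against (g): a current Category E Approval is held. (i) would limit (h) — a current Tier A Notice is held — but (j) sets (i) aside: (j) operates against (i): a current Provisional Clearance is held. (k) is not engaged (the Provisional Registration is not current), so (j) stands. Exception (a) does not apply.
Exception (b) requires that aggregate throughput is less than 4,250 units; but aggregate throughput is 4,350 units, not less than 4,250 units, so (b) is unavailable.
Exception (c) requires that the operator holds a current Tier F Certificate from the Ellisport Board; but the Tier F Certificate is not current, so (c) is unavailable.
Exception (d): discharge is routed to a licensed treatment works; a current General Permit is held — every condition holds. But applying paragraph (m): (m) operates against (d): the registered capacity is 3,040 units, under the 3,100 units limit. (d) is therefore removed.
Exception (e): the facility's floor area is 5,300 m², below the 5,700 m² limit; the wastewater is Schedule-A-only — every condition holds. Turning to paragraph (n): (n) operates — the plant is within 200 m of a designated waterway. (e) is therefore removed.
No exception is made out. Anika's plant falls within the general rule.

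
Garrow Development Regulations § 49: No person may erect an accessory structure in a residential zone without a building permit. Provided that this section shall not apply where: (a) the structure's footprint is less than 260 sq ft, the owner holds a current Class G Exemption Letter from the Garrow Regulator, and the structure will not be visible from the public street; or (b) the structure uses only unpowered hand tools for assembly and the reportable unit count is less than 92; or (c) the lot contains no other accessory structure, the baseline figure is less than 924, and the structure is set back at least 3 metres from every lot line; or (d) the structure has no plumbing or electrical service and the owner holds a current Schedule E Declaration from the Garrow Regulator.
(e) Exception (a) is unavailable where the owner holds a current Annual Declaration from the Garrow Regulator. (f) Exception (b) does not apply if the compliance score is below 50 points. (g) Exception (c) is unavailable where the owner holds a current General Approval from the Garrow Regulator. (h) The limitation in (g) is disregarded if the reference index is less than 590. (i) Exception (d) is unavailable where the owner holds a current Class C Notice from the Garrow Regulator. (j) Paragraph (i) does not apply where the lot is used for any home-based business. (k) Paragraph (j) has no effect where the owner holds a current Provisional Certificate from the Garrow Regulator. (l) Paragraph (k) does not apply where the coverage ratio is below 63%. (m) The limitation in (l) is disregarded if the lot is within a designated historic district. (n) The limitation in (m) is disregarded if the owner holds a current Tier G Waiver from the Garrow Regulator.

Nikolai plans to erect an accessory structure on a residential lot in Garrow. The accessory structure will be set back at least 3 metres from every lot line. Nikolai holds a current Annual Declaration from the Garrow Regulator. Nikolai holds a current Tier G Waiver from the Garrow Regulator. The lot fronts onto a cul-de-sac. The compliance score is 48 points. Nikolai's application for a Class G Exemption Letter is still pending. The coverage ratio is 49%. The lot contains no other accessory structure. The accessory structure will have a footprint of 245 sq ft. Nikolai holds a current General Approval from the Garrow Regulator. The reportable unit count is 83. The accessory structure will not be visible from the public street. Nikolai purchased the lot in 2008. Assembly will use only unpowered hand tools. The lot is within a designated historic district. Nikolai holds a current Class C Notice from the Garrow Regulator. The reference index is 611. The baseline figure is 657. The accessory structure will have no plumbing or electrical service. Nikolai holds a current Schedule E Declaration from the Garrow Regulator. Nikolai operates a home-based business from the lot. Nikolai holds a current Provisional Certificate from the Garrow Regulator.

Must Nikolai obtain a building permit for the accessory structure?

Exception (a) does not apply: there is no Class G Exemption Letter in force.
Exception (b) is satisfied on its face — assembly uses only hand tools; the reportable unit count is 83, less than the 92 limit. However, paragraph (f) must be considered: (f) operates against (b): the compliance score is 48 points, below the 50 points limit. Exception (b) does not apply.
Exception (c)'s conditions are all satisfied: the lot has no other accessory structure; the baseline figure is 657, less than the 924 limit; the setback is at least 3 m on every side. But applying paragraphs (g)–(h): (g) operates against (c): a current General Approval is held. (h) is not triggered (the reference index is 611, not less than 590), so (g) stands. (c) is therefore removed.
Exception (d)'s conditions are all satisfied: there is no plumbing or electrical service; a current Schedule E Declaration is held. Applying paragraphs (i)–(n): (i) would limit (d) — a current Class C Notice is held — but (j) sets (i) aside: (j) operates against (i): a home-based business operates on the lot. (k) would limit (j) — a current Provisional Certificate is held — but (l) sets (k) aside: (l) operates against (k): the coverage ratio is 49%, below the 63% limit. (m) is triggered (the lot is in a historic district), but is itself disapplied by (n): (n) operates against (m): a current Tier G Waiver is held. (d) remains available.

No — exception (d) applies; Nikolai does not need a building permit.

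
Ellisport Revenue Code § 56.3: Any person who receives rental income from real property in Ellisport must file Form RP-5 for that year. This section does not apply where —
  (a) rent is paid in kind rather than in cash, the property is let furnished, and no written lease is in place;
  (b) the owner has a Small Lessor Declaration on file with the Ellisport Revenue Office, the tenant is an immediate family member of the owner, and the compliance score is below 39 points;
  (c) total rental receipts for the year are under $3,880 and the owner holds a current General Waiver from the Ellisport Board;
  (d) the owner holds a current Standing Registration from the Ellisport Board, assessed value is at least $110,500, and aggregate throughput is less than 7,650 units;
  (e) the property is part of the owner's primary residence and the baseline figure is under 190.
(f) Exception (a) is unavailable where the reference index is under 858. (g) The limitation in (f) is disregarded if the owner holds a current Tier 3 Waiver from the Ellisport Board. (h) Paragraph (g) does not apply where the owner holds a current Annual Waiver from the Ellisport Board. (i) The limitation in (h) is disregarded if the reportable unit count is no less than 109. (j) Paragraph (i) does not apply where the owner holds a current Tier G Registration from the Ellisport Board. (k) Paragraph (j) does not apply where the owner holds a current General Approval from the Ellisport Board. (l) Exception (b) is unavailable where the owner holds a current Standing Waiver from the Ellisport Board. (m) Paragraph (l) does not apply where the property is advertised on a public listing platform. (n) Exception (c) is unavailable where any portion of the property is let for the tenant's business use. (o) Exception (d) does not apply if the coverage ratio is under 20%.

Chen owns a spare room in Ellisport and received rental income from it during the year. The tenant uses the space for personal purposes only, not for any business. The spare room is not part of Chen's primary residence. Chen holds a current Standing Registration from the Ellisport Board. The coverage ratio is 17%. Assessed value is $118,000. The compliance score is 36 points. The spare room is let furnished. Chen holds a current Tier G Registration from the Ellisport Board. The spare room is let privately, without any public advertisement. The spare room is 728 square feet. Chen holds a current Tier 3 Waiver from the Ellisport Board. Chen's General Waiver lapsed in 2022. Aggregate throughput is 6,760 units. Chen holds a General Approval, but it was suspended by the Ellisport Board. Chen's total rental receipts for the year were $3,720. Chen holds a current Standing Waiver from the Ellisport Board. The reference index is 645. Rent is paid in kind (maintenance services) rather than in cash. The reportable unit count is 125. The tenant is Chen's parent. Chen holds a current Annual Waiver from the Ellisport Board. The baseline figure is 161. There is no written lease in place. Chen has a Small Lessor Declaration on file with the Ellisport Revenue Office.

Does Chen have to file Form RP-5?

Yes — Chen must file Form RP-5.

Exception (a): rent is paid in kind; the property is let furnished; there is no written lease — every condition holds. But: (f) operates against (a): the reference index is 645, under the 858 limit. (g) would limit (f) — a current Tier 3 Waiver is held — but (h) sets (g) aside: (h) operates against (g): a current Annual Waiver is held. (i) would limit (h) — the reportable unit count is 125, meeting the 109 threshold — but (j) sets (i) aside: (j) operates against (i): a current Tier G Registration is held. (k) is not triggered (no current General Approval is held), so (j) stands. Exception (a) does not apply.
Exception (b) is satisfied on its face — a Small Lessor Declaration is on file; the tenant is an immediate family member; the compliance score is 36 points, below the 39 points limit. But: (l) applies — a current Standing Waiver is held. (m), which would lift (l), is not engaged — the property is let privately without advertisement. So (b) is unavailable.
Exception (c) requires that the owner holds a current General Waiver from the Ellisport Board; but the General Waiver is not current, so (c) is unavailable.
Exception (d) is satisfied on its face — a current Standing Registration is held; assessed value is $118,000, meeting the $110,500 threshold; aggregate throughput is 6,760 units, less than the 7,650 units limit. But: (o) operates against (d): the coverage ratio is 17%, under the 20% limit. (d) is therefore removed.
Exception (e) requires that the property is part of the owner's primary residence; but the spare room is not part of the primary residence, so (e) is unavailable.
No exception displaces § 56.3.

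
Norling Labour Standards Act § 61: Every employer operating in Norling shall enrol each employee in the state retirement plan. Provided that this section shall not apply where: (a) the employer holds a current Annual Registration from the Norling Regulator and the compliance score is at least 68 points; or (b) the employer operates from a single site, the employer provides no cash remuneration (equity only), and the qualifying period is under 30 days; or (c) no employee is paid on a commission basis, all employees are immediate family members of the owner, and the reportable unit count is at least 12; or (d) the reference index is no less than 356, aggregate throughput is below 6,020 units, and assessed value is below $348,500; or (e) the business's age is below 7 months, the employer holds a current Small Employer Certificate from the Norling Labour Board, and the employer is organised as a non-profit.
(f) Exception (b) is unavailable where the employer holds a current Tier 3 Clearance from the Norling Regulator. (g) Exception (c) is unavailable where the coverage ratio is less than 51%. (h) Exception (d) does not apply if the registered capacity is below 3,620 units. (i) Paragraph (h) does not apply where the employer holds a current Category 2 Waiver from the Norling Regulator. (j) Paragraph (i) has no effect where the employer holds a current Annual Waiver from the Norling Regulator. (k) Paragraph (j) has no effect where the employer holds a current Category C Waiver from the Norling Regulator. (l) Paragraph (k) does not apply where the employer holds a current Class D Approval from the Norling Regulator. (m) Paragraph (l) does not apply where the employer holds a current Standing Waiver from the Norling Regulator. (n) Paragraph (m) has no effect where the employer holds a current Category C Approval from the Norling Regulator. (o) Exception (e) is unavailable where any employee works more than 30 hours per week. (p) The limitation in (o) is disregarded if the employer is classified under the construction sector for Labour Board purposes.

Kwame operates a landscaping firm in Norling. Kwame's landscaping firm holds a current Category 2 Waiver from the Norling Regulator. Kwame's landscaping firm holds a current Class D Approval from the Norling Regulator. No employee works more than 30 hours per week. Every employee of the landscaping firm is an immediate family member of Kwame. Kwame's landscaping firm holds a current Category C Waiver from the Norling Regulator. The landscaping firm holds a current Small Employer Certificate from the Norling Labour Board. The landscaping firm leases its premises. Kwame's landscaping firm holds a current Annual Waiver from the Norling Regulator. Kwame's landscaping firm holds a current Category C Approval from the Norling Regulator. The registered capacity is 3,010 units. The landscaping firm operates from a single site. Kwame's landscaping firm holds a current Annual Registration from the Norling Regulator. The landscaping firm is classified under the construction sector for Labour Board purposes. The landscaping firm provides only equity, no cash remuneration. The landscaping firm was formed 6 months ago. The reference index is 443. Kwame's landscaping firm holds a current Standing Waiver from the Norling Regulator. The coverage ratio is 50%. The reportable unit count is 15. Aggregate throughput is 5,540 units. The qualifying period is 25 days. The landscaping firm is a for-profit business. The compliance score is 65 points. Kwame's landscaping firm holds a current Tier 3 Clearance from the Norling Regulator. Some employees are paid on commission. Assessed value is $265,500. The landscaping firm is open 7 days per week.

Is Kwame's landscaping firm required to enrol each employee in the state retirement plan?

Yes — Kwame's landscaping firm must enrol each employee in the state retirement plan.

Exception (a) requires that the compliance score is at least 68 points; but the compliance score is 65 points, short of 68 points, so (a) is unavailable.
All of (b)'s requirements are met (the employer operates from a single site; remuneration is equity-only; the qualifying period is 25 days, under the 30 days limit). However, paragraph (f) must be considered: (f) operates against (b): a current Tier 3 Clearance is held. So (b) is unavailable.
Exception (c) fails — some employees are paid on commission.
Exception (d) is satisfied on its face — the reference index is 443, meeting the 356 threshold; aggregate throughput is 5,540 units, below the 6,020 units limit; assessed value is $265,500, below the $348,500 limit. However, paragraphs (h)–(n) must be considered: (h) operates — the registered capacity is 3,010 units, below the 3,620 units limit. (i) would limit (h) — a current Category 2 Waiver is held — but (j) sets (i) aside: (j) operates against (i): a current Annual Waiver is held. (k) is engaged (a current Category C Waiver is held), but is overridden by (l): (l) operates against (k): a current Class D Approval is held. (m) would limit (l) — a current Standing Waiver is held — but (n) sets (m) aside: (n) is triggered — a current Category C Approval is held. So (d) is unavailable.
Exception (e) does not apply: the employer is for-profit.
No exception displaces § 61.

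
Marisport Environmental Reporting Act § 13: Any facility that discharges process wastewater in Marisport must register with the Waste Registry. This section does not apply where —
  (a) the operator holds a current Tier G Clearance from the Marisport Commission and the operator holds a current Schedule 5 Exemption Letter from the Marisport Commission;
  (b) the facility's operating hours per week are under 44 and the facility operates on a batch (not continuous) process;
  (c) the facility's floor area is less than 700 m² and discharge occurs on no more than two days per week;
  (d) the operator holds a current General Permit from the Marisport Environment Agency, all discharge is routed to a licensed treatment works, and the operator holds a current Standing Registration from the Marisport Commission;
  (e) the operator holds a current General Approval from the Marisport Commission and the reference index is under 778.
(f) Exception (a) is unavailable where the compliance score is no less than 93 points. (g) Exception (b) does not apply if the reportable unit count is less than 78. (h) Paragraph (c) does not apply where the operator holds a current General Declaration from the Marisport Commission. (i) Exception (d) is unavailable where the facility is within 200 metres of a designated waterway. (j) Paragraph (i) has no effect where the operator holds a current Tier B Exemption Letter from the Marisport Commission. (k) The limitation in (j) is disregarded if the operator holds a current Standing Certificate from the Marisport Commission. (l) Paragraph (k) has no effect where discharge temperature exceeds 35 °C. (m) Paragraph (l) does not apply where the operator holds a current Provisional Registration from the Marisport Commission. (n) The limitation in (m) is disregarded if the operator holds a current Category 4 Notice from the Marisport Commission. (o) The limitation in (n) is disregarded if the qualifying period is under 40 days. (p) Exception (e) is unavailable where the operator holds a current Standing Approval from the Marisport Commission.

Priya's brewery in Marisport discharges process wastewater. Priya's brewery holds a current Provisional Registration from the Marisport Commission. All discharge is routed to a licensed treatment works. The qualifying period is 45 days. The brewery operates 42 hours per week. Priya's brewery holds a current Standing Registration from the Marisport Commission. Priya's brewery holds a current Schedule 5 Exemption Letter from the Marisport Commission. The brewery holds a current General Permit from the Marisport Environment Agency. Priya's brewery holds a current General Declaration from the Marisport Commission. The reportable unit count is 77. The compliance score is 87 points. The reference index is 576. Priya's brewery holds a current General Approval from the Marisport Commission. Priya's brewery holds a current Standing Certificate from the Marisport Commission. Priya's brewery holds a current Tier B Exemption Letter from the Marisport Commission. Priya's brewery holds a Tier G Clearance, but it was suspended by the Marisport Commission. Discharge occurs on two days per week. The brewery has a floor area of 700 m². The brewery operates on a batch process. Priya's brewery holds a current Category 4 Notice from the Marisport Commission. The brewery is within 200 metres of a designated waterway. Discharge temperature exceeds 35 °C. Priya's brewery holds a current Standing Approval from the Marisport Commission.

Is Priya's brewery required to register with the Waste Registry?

Exception (a) does not apply: no current Tier G Clearance is held.
Exception (b): the facility's operating hours per week are 42, under the 44 limit; the facility operates on a batch process — every condition holds. However, paragraph (g) must be considered: (g) is engaged — the reportable unit count is 77, less than the 78 limit. Exception (b) does not apply.
Exception (c) requires that the facility's floor area is less than 700 m²; but the facility's floor area is 700 m², not less than 700 m², so (c) is unavailable.
All of (d)'s requirements are met (a current General Permit is held; discharge is routed to a licensed treatment works; a current Standing Registration is held). Applying paragraphs (i)–(o): (i) is triggered (the brewery is within 200 m of a designated waterway), but is displaced by (j): (j) is engaged — a current Tier B Exemption Letter is held. (k) would limit (j) — a current Standing Certificate is held — but (l) sets (k) aside: (l) operates — discharge temperature exceeds 35 °C. (m) would limit (l) — a current Provisional Registration is held — but (n) sets (m) aside: (n) operates against (m): a current Category 4 Notice is held. (o), which would lift (n), is inapplicable — the qualifying period is 45 days, not under 40 days. (d) remains available.
All of (e)'s requirements are met (a current General Approval is held; the reference index is 576, under the 778 limit). But applying paragraph (p): (p) applies — a current Standing Approval is held. Exception (e) does not apply.

No — exception (d) applies; Priya's brewery is not required to register with the Waste Registry.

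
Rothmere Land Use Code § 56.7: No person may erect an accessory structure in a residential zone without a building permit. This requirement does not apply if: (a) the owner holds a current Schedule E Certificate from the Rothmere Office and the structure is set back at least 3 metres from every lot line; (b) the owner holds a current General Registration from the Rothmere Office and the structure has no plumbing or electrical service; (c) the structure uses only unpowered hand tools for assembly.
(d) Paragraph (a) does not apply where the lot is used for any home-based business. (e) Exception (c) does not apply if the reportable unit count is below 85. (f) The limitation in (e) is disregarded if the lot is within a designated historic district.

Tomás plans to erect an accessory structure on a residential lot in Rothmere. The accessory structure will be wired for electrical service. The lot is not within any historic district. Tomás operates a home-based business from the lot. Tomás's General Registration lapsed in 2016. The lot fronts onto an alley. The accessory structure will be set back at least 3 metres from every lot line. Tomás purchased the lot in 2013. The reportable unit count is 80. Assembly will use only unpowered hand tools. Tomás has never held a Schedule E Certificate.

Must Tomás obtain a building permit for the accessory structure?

Exception (a) fails — the Schedule E Certificate is not current.
Exception (b) requires that the owner holds a current General Registration from the Rothmere Office; but no current General Registration is held, so (b) is unavailable.
All of (c)'s requirements are met (assembly uses only hand tools). Turning to paragraphs (e)–(f): (e) is triggered — the reportable unit count is 80, below the 85 limit. (f), which would lift (e), is inapplicable — the lot is not in a historic district. (c) is therefore removed.
No exception applies. The general rule governs.

Yes — Tomás must obtain a building permit.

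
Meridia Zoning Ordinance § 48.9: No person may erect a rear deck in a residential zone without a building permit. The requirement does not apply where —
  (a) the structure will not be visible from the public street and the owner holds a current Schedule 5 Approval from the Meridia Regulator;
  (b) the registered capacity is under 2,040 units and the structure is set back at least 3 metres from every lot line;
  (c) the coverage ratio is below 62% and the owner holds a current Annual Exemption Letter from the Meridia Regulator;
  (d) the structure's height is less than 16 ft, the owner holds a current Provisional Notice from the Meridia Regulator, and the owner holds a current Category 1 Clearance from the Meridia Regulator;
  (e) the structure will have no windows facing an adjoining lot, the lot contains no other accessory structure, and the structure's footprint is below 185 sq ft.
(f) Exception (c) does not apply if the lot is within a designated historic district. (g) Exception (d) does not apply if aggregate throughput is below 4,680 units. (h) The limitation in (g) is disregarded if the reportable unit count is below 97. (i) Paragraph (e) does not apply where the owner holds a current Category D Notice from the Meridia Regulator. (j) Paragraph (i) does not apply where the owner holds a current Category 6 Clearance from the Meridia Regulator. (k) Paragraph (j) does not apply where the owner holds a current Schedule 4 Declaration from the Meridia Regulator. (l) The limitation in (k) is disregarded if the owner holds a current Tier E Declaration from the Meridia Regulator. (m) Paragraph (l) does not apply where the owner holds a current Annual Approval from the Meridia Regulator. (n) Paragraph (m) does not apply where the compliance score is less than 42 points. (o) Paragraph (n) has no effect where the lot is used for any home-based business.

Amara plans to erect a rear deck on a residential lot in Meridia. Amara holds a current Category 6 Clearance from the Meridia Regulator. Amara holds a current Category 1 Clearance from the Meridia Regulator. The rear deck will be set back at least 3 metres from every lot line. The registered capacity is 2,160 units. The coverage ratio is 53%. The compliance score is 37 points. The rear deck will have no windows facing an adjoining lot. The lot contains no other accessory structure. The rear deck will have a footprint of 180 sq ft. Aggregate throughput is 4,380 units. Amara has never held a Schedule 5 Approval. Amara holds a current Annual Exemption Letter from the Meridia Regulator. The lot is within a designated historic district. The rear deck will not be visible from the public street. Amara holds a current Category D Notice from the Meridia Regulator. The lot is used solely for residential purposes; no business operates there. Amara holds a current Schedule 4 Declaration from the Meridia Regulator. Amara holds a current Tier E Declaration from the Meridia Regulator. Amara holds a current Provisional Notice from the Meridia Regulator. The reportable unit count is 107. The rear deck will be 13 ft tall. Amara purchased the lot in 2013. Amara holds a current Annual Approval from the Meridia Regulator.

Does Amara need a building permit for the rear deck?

Exception (a) does not apply: there is no Schedule 5 Approval in force.
Exception (b) fails — the registered capacity is 2,160 units, not under 2,040 units.
Exception (c): the coverage ratio is 53%, below the 62% limit; a current Annual Exemption Letter is held — every condition holds. Turning to paragraph (f): (f) applies — the lot is in a historic district. (c) is therefore removed.
Exception (d)'s conditions are all satisfied: the structure's height is 13 ft, less than the 16 ft limit; a current Provisional Notice is held; a current Category 1 Clearance is held. But applying paragraphs (g)–(h): (g) is triggered — aggregate throughput is 4,380 units, below the 4,680 units limit. (h), which would lift (g), is not engaged — the reportable unit count is 107, not below 97. So (d) is unavailable.
All of (e)'s requirements are met (no windows face an adjoining lot; the lot has no other accessory structure; the structure's footprint is 180 sq ft, below the 185 sq ft limit). Applying paragraphs (i)–(o): (i) is engaged (a current Category D Notice is held), but yields to (j): (j) operates — a current Category 6 Clearance is held. (k) would limit (j) — a current Schedule 4 Declaration is held — but (l) sets (k) aside: (l) operates — a current Tier E Declaration is held. (m) would limit (l) — a current Annual Approval is held — but (n) sets (m) aside: (n) operates — the compliance score is 37 points, less than the 42 points limit. (o) is not engaged (the lot is solely residential), so (n) stands. (e) remains available.

No — exception (e) applies; Amara does not need a building permit.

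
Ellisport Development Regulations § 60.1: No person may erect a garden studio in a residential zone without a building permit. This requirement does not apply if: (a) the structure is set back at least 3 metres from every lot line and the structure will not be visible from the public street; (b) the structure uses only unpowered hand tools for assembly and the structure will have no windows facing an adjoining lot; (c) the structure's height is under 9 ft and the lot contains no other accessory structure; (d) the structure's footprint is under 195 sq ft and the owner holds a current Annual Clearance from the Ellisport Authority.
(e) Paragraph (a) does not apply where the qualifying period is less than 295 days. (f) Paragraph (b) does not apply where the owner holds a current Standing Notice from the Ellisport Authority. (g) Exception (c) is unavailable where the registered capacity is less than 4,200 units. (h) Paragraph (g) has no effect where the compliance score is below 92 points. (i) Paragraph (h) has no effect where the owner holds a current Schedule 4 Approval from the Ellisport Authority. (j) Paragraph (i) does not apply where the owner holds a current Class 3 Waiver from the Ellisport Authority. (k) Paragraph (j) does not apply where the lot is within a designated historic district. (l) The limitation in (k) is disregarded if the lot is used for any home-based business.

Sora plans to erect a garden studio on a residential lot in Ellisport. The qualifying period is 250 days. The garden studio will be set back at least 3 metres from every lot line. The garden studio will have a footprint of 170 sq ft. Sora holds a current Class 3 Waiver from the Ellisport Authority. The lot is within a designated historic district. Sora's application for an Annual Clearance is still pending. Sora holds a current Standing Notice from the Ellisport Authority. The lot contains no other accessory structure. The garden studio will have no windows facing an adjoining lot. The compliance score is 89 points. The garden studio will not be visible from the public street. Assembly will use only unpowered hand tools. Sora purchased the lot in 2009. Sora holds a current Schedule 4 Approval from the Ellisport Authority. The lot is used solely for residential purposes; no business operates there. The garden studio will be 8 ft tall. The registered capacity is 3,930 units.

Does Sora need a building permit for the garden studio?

Exception (a)'s conditions are all satisfied: the setback is at least 3 m on every side; the structure will not be visible from the street. But applying paragraph (e): (e) operates against (a): the qualifying period is 250 days, less than the 295 days limit. (a) is therefore removed.
Exception (b) is satisfied on its face — assembly uses only hand tools; no windows face an adjoining lot. But applying paragraph (f): (f) operates against (b): a current Standing Notice is held. (b) is therefore removed.
Exception (c) is satisfied on its face — the structure's height is 8 ft, under the 9 ft limit; the lot has no other accessory structure. But applying paragraphs (g)–(l): (g) operates against (c): the registered capacity is 3,930 units, less than the 4,200 units limit. (h) is triggered (the compliance score is 89 points, below the 92 points limit), but yields to (i): (i) operates against (h): a current Schedule 4 Approval is held. (j) would limit (i) — a current Class 3 Waiver is held — but (k) sets (j) aside: (k) is engaged — the lot is in a historic district. (l), which would lift (k), does not operate here — the lot is solely residential. So (c) is unavailable.
Exception (d) requires that the owner holds a current Annual Clearance from the Ellisport Authority; but there is no Annual Clearance in force, so (d) is unavailable.
None of the exceptions is available; § 60.1 applies in full.

Yes — Sora must obtain a building permit.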